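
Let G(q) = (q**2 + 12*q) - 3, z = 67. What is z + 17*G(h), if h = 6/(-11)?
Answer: -10916/121 ≈ -90.215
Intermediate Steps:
h = -6/11 (h = 6*(-1/11) = -6/11 ≈ -0.54545)
G(q) = -3 + q**2 + 12*q
z + 17*G(h) = 67 + 17*(-3 + (-6/11)**2 + 12*(-6/11)) = 67 + 17*(-3 + 36/121 - 72/11) = 67 + 17*(-1119/121) = 67 - 19023/121 = -10916/121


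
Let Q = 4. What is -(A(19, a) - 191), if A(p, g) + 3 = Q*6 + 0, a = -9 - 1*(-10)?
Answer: 170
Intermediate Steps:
a = 1 (a = -9 + 10 = 1)
A(p, g) = 21 (A(p, g) = -3 + (4*6 + 0) = -3 + (24 + 0) = -3 + 24 = 21)
-(A(19, a) - 191) = -(21 - 191) = -1*(-170) = 170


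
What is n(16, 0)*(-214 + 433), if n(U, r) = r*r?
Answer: 0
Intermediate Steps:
n(U, r) = r²
n(16, 0)*(-214 + 433) = 0²*(-214 + 433) = 0*219 = 0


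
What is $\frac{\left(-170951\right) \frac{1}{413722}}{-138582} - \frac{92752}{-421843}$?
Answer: $\frac{5317954442748101}{24186124665801972} \approx 0.21988$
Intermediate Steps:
$\frac{\left(-170951\right) \frac{1}{413722}}{-138582} - \frac{92752}{-421843} = \left(-170951\right) \frac{1}{413722} \left(- \frac{1}{138582}\right) - - \frac{92752}{421843} = \left(- \frac{170951}{413722}\right) \left(- \frac{1}{138582}\right) + \frac{92752}{421843} = \frac{170951}{57334422204} + \frac{92752}{421843} = \frac{5317954442748101}{24186124665801972}$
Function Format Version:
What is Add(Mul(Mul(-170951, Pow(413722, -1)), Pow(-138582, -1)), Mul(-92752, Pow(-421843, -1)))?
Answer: Rational(5317954442748101, 24186124665801972) ≈ 0.21988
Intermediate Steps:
Add(Mul(Mul(-170951, Pow(413722, -1)), Pow(-138582, -1)), Mul(-92752, Pow(-421843, -1))) = Add(Mul(Mul(-170951, Rational(1, 413722)), Rational(-1, 138582)), Mul(-92752, Rational(-1, 421843))) = Add(Mul(Rational(-170951, 413722), Rational(-1, 138582)), Rational(92752, 421843)) = Add(Rational(170951, 57334422204), Rational(92752, 421843)) = Rational(5317954442748101, 24186124665801972)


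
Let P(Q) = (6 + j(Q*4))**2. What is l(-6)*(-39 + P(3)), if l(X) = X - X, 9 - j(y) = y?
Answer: 0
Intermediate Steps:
j(y) = 9 - y
l(X) = 0
P(Q) = (15 - 4*Q)**2 (P(Q) = (6 + (9 - Q*4))**2 = (6 + (9 - 4*Q))**2 = (15 - 4*Q)**2)
l(-6)*(-39 + P(3)) = 0*(-39 + (-15 + 4*3)**2) = 0*(-39 + (-15 + 12)**2) = 0*(-39 + (-3)**2) = 0*(-39 + 9) = 0*(-30) = 0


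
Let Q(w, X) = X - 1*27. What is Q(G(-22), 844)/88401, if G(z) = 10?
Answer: 817/88401 ≈ 0.0092420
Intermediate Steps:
Q(w, X) = -27 + X (Q(w, X) = X - 27 = -27 + X)
Q(G(-22), 844)/88401 = (-27 + 844)/88401 = 817*(1/88401) = 817/88401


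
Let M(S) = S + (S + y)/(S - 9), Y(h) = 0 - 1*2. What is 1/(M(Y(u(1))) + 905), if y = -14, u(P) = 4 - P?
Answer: 11/9949 ≈ 0.0011056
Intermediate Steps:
Y(h) = -2 (Y(h) = 0 - 2 = -2)
M(S) = S + (-14 + S)/(-9 + S) (M(S) = S + (S - 14)/(S - 9) = S + (-14 + S)/(-9 + S))
1/(M(Y(u(1))) + 905) = 1/((-14 + (-2)**2 - 8*(-2))/(-9 - 2) + 905) = 1/((-14 + 4 + 16)/(-11) + 905) = 1/(-1/11*6 + 905) = 1/(-6/11 + 905) = 1/(9949/11) = 11/9949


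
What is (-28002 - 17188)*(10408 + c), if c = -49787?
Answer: 1779537010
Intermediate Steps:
(-28002 - 17188)*(10408 + c) = (-28002 - 17188)*(10408 - 49787) = -45190*(-39379) = 1779537010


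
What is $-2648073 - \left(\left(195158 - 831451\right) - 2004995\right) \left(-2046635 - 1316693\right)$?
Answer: $-8883520534537$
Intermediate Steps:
$-2648073 - \left(\left(195158 - 831451\right) - 2004995\right) \left(-2046635 - 1316693\right) = -2648073 - \left(\left(195158 - 831451\right) - 2004995\right) \left(-3363328\right) = -2648073 - \left(-636293 - 2004995\right) \left(-3363328\right) = -2648073 - \left(-2641288\right) \left(-3363328\right) = -2648073 - 8883517886464 = -8883520534537$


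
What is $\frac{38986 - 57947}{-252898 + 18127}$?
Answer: $\frac{18961}{234771} \approx 0.080764$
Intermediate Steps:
$\frac{38986 - 57947}{-252898 + 18127} = - \frac{18961}{-234771} = \left(-18961\right) \left(- \frac{1}{234771}\right) = \frac{18961}{234771}$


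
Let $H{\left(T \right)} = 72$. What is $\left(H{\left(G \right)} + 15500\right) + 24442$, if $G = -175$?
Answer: $40014$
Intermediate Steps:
$\left(H{\left(G \right)} + 15500\right) + 24442 = \left(72 + 15500\right) + 24442 = 15572 + 24442 = 40014$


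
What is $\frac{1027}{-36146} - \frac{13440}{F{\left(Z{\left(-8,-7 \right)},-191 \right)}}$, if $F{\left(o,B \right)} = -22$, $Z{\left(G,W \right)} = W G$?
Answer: $\frac{22080893}{36146} \approx 610.88$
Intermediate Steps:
$Z{\left(G,W \right)} = G W$
$\frac{1027}{-36146} - \frac{13440}{F{\left(Z{\left(-8,-7 \right)},-191 \right)}} = \frac{1027}{-36146} - \frac{13440}{-22} = 1027 \left(- \frac{1}{36146}\right) - - \frac{6720}{11} = - \frac{1027}{36146} + \frac{6720}{11} = \frac{22080893}{36146}$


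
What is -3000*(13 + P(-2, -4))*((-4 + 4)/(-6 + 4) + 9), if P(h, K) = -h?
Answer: -405000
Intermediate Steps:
-3000*(13 + P(-2, -4))*((-4 + 4)/(-6 + 4) + 9) = -3000*(13 - 1*(-2))*((-4 + 4)/(-6 + 4) + 9) = -3000*(13 + 2)*(0/(-2) + 9) = -45000*(0*(-½) + 9) = -45000*(0 + 9) = -45000*9 = -3000*135 = -405000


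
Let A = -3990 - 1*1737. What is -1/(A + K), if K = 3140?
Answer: 1/2587 ≈ 0.00038655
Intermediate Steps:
A = -5727 (A = -3990 - 1737 = -5727)
-1/(A + K) = -1/(-5727 + 3140) = -1/(-2587) = -1*(-1/2587) = 1/2587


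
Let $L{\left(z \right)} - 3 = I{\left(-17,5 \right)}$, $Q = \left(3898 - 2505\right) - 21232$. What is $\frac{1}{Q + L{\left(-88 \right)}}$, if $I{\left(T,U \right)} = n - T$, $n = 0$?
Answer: $- \frac{1}{19819} \approx -5.0457 \cdot 10^{-5}$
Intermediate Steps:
$I{\left(T,U \right)} = - T$ ($I{\left(T,U \right)} = 0 - T = - T$)
$Q = -19839$ ($Q = 1393 - 21232 = -19839$)
$L{\left(z \right)} = 20$ ($L{\left(z \right)} = 3 - -17 = 3 + 17 = 20$)
$\frac{1}{Q + L{\left(-88 \right)}} = \frac{1}{-19839 + 20} = \frac{1}{-19819} = - \frac{1}{19819}$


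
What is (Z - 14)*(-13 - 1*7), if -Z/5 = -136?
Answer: -13320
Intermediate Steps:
Z = 680 (Z = -5*(-136) = 680)
(Z - 14)*(-13 - 1*7) = (680 - 14)*(-13 - 1*7) = 666*(-13 - 7) = 666*(-20) = -13320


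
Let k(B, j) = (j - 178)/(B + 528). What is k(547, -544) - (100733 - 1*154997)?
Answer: 58333078/1075 ≈ 54263.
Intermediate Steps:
k(B, j) = (-178 + j)/(528 + B)
k(547, -544) - (100733 - 1*154997) = (-178 - 544)/(528 + 547) - (100733 - 1*154997) = -722/1075 - (100733 - 154997) = (1/1075)*(-722) - 1*(-54264) = -722/1075 + 54264 = 58333078/1075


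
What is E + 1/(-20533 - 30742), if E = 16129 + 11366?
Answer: 1409806124/51275 ≈ 27495.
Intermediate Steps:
E = 27495
E + 1/(-20533 - 30742) = 27495 + 1/(-20533 - 30742) = 27495 + 1/(-51275) = 27495 - 1/51275 = 1409806124/51275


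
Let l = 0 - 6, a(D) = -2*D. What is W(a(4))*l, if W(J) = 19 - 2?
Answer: -102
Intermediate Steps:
W(J) = 17
l = -6
W(a(4))*l = 17*(-6) = -102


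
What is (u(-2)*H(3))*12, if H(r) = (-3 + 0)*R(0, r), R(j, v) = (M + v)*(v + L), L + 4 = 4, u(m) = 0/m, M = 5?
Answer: 0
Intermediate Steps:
u(m) = 0
L = 0 (L = -4 + 4 = 0)
R(j, v) = v*(5 + v) (R(j, v) = (5 + v)*(v + 0) = (5 + v)*v = v*(5 + v))
H(r) = -3*r*(5 + r) (H(r) = (-3 + 0)*(r*(5 + r)) = -3*r*(5 + r))
(u(-2)*H(3))*12 = (0*(3*3*(-5 - 1*3)))*12 = (0*(3*3*(-5 - 3)))*12 = (0*(3*3*(-8)))*12 = (0*(-72))*12 = 0*12 = 0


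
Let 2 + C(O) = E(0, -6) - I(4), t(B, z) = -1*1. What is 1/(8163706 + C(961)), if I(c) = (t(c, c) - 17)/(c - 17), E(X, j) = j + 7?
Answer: 13/106128147 ≈ 1.2249e-7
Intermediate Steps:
t(B, z) = -1
E(X, j) = 7 + j
I(c) = -18/(-17 + c) (I(c) = (-1 - 17)/(c - 17) = -18/(-17 + c))
C(O) = -31/13 (C(O) = -2 + ((7 - 6) - (-18)/(-17 + 4)) = -2 + (1 - (-18)/(-13)) = -2 + (1 - (-18)*(-1)/13) = -2 + (1 - 1*18/13) = -2 + (1 - 18/13) = -2 - 5/13 = -31/13)
1/(8163706 + C(961)) = 1/(8163706 - 31/13) = 1/(106128147/13) = 13/106128147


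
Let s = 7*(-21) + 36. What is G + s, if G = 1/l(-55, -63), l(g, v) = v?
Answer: -6994/63 ≈ -111.02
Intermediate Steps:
s = -111 (s = -147 + 36 = -111)
G = -1/63 (G = 1/(-63) = -1/63 ≈ -0.015873)
G + s = -1/63 - 111 = -6994/63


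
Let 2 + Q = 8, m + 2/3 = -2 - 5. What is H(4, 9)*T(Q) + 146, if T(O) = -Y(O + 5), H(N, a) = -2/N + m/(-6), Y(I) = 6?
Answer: 424/3 ≈ 141.33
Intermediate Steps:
m = -23/3 (m = -⅔ + (-2 - 5) = -⅔ - 7 = -23/3 ≈ -7.6667)
Q = 6 (Q = -2 + 8 = 6)
H(N, a) = 23/18 - 2/N (H(N, a) = -2/N - 23/3/(-6) = -2/N - 23/3*(-⅙) = -2/N + 23/18 = 23/18 - 2/N)
T(O) = -6 (T(O) = -1*6 = -6)
H(4, 9)*T(Q) + 146 = (23/18 - 2/4)*(-6) + 146 = (23/18 - 2*¼)*(-6) + 146 = (23/18 - ½)*(-6) + 146 = (7/9)*(-6) + 146 = -14/3 + 146 = 424/3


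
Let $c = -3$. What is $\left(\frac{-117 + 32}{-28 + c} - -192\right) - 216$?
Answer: $- \frac{659}{31} \approx -21.258$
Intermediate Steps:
$\left(\frac{-117 + 32}{-28 + c} - -192\right) - 216 = \left(\frac{-117 + 32}{-28 - 3} - -192\right) - 216 = \left(- \frac{85}{-31} + 192\right) - 216 = \left(\left(-85\right) \left(- \frac{1}{31}\right) + 192\right) - 216 = \left(\frac{85}{31} + 192\right) - 216 = \frac{6037}{31} - 216 = - \frac{659}{31}$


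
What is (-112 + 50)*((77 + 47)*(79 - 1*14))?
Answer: -499720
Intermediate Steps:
(-112 + 50)*((77 + 47)*(79 - 1*14)) = -7688*(79 - 14) = -7688*65 = -62*8060 = -499720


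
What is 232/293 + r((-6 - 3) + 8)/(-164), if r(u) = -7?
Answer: 40099/48052 ≈ 0.83449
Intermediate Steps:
232/293 + r((-6 - 3) + 8)/(-164) = 232/293 - 7/(-164) = 232*(1/293) - 7*(-1/164) = 232/293 + 7/164 = 40099/48052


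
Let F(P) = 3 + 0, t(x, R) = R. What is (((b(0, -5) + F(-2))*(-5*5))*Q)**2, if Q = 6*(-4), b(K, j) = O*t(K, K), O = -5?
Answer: 3240000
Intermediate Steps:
b(K, j) = -5*K
Q = -24
F(P) = 3
(((b(0, -5) + F(-2))*(-5*5))*Q)**2 = (((-5*0 + 3)*(-5*5))*(-24))**2 = (((0 + 3)*(-25))*(-24))**2 = ((3*(-25))*(-24))**2 = (-75*(-24))**2 = 1800**2 = 3240000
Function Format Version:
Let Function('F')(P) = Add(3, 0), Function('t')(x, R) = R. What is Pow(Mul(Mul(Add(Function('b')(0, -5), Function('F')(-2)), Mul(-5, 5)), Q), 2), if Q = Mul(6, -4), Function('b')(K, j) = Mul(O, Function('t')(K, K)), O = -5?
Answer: 3240000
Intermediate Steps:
Function('b')(K, j) = Mul(-5, K)
Q = -24
Function('F')(P) = 3
Pow(Mul(Mul(Add(Function('b')(0, -5), Function('F')(-2)), Mul(-5, 5)), Q), 2) = Pow(Mul(Mul(Add(Mul(-5, 0), 3), Mul(-5, 5)), -24), 2) = Pow(Mul(Mul(Add(0, 3), -25), -24), 2) = Pow(Mul(Mul(3, -25), -24), 2) = Pow(Mul(-75, -24), 2) = Pow(1800, 2) = 3240000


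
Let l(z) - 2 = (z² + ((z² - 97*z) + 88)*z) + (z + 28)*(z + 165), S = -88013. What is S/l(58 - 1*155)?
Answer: 88013/1829163 ≈ 0.048117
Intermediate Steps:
l(z) = 2 + z² + z*(88 + z² - 97*z) + (28 + z)*(165 + z) (l(z) = 2 + ((z² + ((z² - 97*z) + 88)*z) + (z + 28)*(z + 165)) = 2 + ((z² + (88 + z² - 97*z)*z) + (28 + z)*(165 + z)) = 2 + ((z² + z*(88 + z² - 97*z)) + (28 + z)*(165 + z)) = 2 + (z² + z*(88 + z² - 97*z) + (28 + z)*(165 + z)) = 2 + z² + z*(88 + z² - 97*z) + (28 + z)*(165 + z))
S/l(58 - 1*155) = -88013/(4622 + (58 - 1*155)³ - 95*(58 - 1*155)² + 281*(58 - 1*155)) = -88013/(4622 + (58 - 155)³ - 95*(58 - 155)² + 281*(58 - 155)) = -88013/(4622 + (-97)³ - 95*(-97)² + 281*(-97)) = -88013/(4622 - 912673 - 95*9409 - 27257) = -88013/(4622 - 912673 - 893855 - 27257) = -88013/(-1829163) = -88013*(-1/1829163) = 88013/1829163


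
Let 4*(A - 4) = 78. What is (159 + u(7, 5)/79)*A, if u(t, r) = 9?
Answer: 295395/79 ≈ 3739.2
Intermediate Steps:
A = 47/2 (A = 4 + (¼)*78 = 4 + 39/2 = 47/2 ≈ 23.500)
(159 + u(7, 5)/79)*A = (159 + 9/79)*(47/2) = (12570/79)*(47/2) = 295395/79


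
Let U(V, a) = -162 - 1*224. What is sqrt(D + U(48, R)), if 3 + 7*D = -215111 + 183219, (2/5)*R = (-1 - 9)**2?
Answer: I*sqrt(242179)/7 ≈ 70.302*I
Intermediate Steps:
R = 250 (R = 5*(-1 - 9)**2/2 = (5/2)*(-10)**2 = (5/2)*100 = 250)
U(V, a) = -386 (U(V, a) = -162 - 224 = -386)
D = -31895/7 (D = -3/7 + (-215111 + 183219)/7 = -3/7 + (1/7)*(-31892) = -3/7 - 4556 = -31895/7 ≈ -4556.4)
sqrt(D + U(48, R)) = sqrt(-31895/7 - 386) = sqrt(-34597/7) = I*sqrt(242179)/7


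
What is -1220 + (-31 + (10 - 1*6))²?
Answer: -491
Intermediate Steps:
-1220 + (-31 + (10 - 1*6))² = -1220 + (-31 + (10 - 6))² = -1220 + (-31 + 4)² = -1220 + (-27)² = -1220 + 729 = -491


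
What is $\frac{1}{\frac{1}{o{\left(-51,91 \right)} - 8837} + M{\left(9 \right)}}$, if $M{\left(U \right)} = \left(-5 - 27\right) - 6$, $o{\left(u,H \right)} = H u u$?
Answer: $- \frac{227854}{8658451} \approx -0.026316$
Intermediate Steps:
$o{\left(u,H \right)} = H u^{2}$
$M{\left(U \right)} = -38$ ($M{\left(U \right)} = -32 - 6 = -38$)
$\frac{1}{\frac{1}{o{\left(-51,91 \right)} - 8837} + M{\left(9 \right)}} = \frac{1}{\frac{1}{91 \left(-51\right)^{2} - 8837} - 38} = \frac{1}{\frac{1}{91 \cdot 2601 - 8837} - 38} = \frac{1}{\frac{1}{236691 - 8837} - 38} = \frac{1}{\frac{1}{227854} - 38} = \frac{1}{- \frac{8658451}{227854}} = - \frac{227854}{8658451}$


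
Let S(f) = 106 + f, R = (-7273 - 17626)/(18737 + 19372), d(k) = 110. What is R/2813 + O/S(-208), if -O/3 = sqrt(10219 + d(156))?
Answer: -24899/107200617 + sqrt(10329)/34 ≈ 2.9889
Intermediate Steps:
R = -24899/38109 ≈ -0.65336
O = -3*sqrt(10329) (O = -3*sqrt(10219 + 110) = -3*sqrt(10329) ≈ -304.90)
R/2813 + O/S(-208) = -24899/38109/2813 + (-3*sqrt(10329))/(106 - 208) = -24899/38109*1/2813 - 3*sqrt(10329)/(-102) = -24899/107200617 - 3*sqrt(10329)*(-1/102) = -24899/107200617 + sqrt(10329)/34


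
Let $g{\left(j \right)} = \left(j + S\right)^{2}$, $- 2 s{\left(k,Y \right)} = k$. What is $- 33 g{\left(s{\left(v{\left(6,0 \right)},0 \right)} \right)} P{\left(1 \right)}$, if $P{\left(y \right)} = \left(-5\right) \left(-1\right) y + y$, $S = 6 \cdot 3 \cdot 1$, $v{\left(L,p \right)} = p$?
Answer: $-64152$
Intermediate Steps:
$S = 18$ ($S = 18 \cdot 1 = 18$)
$s{\left(k,Y \right)} = - \frac{k}{2}$
$g{\left(j \right)} = \left(18 + j\right)^{2}$ ($g{\left(j \right)} = \left(j + 18\right)^{2} = \left(18 + j\right)^{2}$)
$P{\left(y \right)} = 6 y$ ($P{\left(y \right)} = 5 y + y = 6 y$)
$- 33 g{\left(s{\left(v{\left(6,0 \right)},0 \right)} \right)} P{\left(1 \right)} = - 33 \left(18 - 0\right)^{2} \cdot 6 \cdot 1 = - 33 \left(18 + 0\right)^{2} \cdot 6 = - 33 \cdot 18^{2} \cdot 6 = \left(-33\right) 324 \cdot 6 = \left(-10692\right) 6 = -64152$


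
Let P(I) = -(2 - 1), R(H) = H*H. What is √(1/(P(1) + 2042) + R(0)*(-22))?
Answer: √2041/2041 ≈ 0.022135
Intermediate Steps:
R(H) = H²
P(I) = -1 (P(I) = -1*1 = -1)
√(1/(P(1) + 2042) + R(0)*(-22)) = √(1/(-1 + 2042) + 0²*(-22)) = √(1/2041 + 0*(-22)) = √(1/2041 + 0) = √(1/2041) = √2041/2041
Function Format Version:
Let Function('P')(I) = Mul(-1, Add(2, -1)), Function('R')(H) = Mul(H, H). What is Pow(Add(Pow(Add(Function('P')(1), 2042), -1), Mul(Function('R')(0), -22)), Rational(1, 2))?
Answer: Mul(Rational(1, 2041), Pow(2041, Rational(1, 2))) ≈ 0.022135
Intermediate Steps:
Function('R')(H) = Pow(H, 2)
Function('P')(I) = -1 (Function('P')(I) = Mul(-1, 1) = -1)
Pow(Add(Pow(Add(Function('P')(1), 2042), -1), Mul(Function('R')(0), -22)), Rational(1, 2)) = Pow(Add(Pow(Add(-1, 2042), -1), Mul(Pow(0, 2), -22)), Rational(1, 2)) = Pow(Add(Pow(2041, -1), Mul(0, -22)), Rational(1, 2)) = Pow(Add(Rational(1, 2041), 0), Rational(1, 2)) = Pow(Rational(1, 2041), Rational(1, 2)) = Mul(Rational(1, 2041), Pow(2041, Rational(1, 2)))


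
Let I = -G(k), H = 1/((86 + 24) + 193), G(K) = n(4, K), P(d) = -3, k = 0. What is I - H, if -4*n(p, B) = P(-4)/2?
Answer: -917/2424 ≈ -0.37830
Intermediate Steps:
n(p, B) = 3/8 (n(p, B) = -(-3)/(4*2) = -¼*(-3/2) = 3/8)
G(K) = 3/8
H = 1/303 (H = 1/(110 + 193) = 1/303 ≈ 0.0033003)
I = -3/8 (I = -1*3/8 = -3/8 ≈ -0.37500)
I - H = -3/8 - 1*1/303 = -3/8 - 1/303 = -917/2424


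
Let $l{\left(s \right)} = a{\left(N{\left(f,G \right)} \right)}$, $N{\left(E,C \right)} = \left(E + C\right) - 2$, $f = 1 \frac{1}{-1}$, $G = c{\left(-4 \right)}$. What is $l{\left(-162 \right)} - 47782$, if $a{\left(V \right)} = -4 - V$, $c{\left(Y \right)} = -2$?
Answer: $-47781$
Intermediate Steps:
$G = -2$
$f = -1$ ($f = 1 \left(-1\right) = -1$)
$N{\left(E,C \right)} = -2 + C + E$ ($N{\left(E,C \right)} = \left(C + E\right) - 2 = -2 + C + E$)
$l{\left(s \right)} = 1$ ($l{\left(s \right)} = -4 - \left(-2 - 2 - 1\right) = -4 - -5 = -4 + 5 = 1$)
$l{\left(-162 \right)} - 47782 = 1 - 47782 = -47781$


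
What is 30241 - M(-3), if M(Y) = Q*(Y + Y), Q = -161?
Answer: 29275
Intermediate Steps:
M(Y) = -322*Y (M(Y) = -161*(Y + Y) = -322*Y)
30241 - M(-3) = 30241 - (-322)*(-3) = 30241 - 1*966 = 30241 - 966 = 29275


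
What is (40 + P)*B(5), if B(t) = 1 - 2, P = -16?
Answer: -24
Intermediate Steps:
B(t) = -1
(40 + P)*B(5) = (40 - 16)*(-1) = 24*(-1) = -24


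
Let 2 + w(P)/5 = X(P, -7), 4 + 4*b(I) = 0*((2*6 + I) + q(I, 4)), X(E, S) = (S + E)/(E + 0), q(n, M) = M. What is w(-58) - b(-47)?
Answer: -197/58 ≈ -3.3966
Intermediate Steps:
X(E, S) = (E + S)/E
b(I) = -1 (b(I) = -1 + (0*((2*6 + I) + 4))/4 = -1 + (0*((12 + I) + 4))/4 = -1 + (0*(16 + I))/4 = -1 + (¼)*0 = -1 + 0 = -1)
w(P) = -10 + 5*(-7 + P)/P (w(P) = -10 + 5*((P - 7)/P) = -10 + 5*((-7 + P)/P) = -10 + 5*(-7 + P)/P)
w(-58) - b(-47) = (-5 - 35/(-58)) - 1*(-1) = (-5 - 35*(-1/58)) + 1 = (-5 + 35/58) + 1 = -255/58 + 1 = -197/58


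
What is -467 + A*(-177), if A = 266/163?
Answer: -123203/163 ≈ -755.85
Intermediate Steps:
A = 266/163 (A = 266*(1/163) = 266/163 ≈ 1.6319)
-467 + A*(-177) = -467 + (266/163)*(-177) = -467 - 47082/163 = -123203/163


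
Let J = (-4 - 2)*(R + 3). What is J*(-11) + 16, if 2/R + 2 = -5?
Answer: 1366/7 ≈ 195.14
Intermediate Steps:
R = -2/7 (R = 2/(-2 - 5) = 2/(-7) = 2*(-1/7) = -2/7 ≈ -0.28571)
J = -114/7 (J = (-4 - 2)*(-2/7 + 3) = -6*19/7 = -114/7 ≈ -16.286)
J*(-11) + 16 = -114/7*(-11) + 16 = 1254/7 + 16 = 1366/7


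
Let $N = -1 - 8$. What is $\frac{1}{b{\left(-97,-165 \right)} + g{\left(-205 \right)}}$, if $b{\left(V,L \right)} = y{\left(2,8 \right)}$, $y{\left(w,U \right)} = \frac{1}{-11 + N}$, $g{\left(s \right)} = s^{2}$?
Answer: $\frac{20}{840499} \approx 2.3795 \cdot 10^{-5}$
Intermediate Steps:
$N = -9$
$y{\left(w,U \right)} = - \frac{1}{20}$ ($y{\left(w,U \right)} = \frac{1}{-11 - 9} = \frac{1}{-20} = - \frac{1}{20}$)
$b{\left(V,L \right)} = - \frac{1}{20}$
$\frac{1}{b{\left(-97,-165 \right)} + g{\left(-205 \right)}} = \frac{1}{- \frac{1}{20} + \left(-205\right)^{2}} = \frac{1}{- \frac{1}{20} + 42025} = \frac{1}{\frac{840499}{20}} = \frac{20}{840499}$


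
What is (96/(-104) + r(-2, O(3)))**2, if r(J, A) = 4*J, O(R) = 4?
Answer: 13456/169 ≈ 79.621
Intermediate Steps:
(96/(-104) + r(-2, O(3)))**2 = (96/(-104) + 4*(-2))**2 = (96*(-1/104) - 8)**2 = (-12/13 - 8)**2 = (-116/13)**2 = 13456/169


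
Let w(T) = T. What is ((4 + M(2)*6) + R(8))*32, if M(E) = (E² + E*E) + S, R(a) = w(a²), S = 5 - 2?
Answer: 4288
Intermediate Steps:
S = 3
R(a) = a²
M(E) = 3 + 2*E² (M(E) = (E² + E*E) + 3 = (E² + E²) + 3 = 2*E² + 3 = 3 + 2*E²)
((4 + M(2)*6) + R(8))*32 = ((4 + (3 + 2*2²)*6) + 8²)*32 = ((4 + (3 + 2*4)*6) + 64)*32 = ((4 + (3 + 8)*6) + 64)*32 = ((4 + 11*6) + 64)*32 = ((4 + 66) + 64)*32 = (70 + 64)*32 = 134*32 = 4288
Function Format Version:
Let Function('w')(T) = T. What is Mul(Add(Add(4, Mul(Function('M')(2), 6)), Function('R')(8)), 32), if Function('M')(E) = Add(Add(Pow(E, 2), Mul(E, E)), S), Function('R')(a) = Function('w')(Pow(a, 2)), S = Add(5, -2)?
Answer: 4288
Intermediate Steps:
S = 3
Function('R')(a) = Pow(a, 2)
Function('M')(E) = Add(3, Mul(2, Pow(E, 2))) (Function('M')(E) = Add(Add(Pow(E, 2), Mul(E, E)), 3) = Add(Add(Pow(E, 2), Pow(E, 2)), 3) = Add(Mul(2, Pow(E, 2)), 3) = Add(3, Mul(2, Pow(E, 2))))
Mul(Add(Add(4, Mul(Function('M')(2), 6)), Function('R')(8)), 32) = Mul(Add(Add(4, Mul(Add(3, Mul(2, Pow(2, 2))), 6)), Pow(8, 2)), 32) = Mul(Add(Add(4, Mul(Add(3, Mul(2, 4)), 6)), 64), 32) = Mul(Add(Add(4, Mul(Add(3, 8), 6)), 64), 32) = Mul(Add(Add(4, Mul(11, 6)), 64), 32) = Mul(Add(Add(4, 66), 64), 32) = Mul(Add(70, 64), 32) = Mul(134, 32) = 4288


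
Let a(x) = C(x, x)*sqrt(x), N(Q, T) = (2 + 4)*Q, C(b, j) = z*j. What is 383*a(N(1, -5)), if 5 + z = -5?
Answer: -22980*sqrt(6) ≈ -56289.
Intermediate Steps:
z = -10 (z = -5 - 5 = -10)
C(b, j) = -10*j
N(Q, T) = 6*Q
a(x) = -10*x**(3/2) (a(x) = (-10*x)*sqrt(x) = -10*x**(3/2))
383*a(N(1, -5)) = 383*(-10*6*sqrt(6)) = 383*(-60*sqrt(6)) = -22980*sqrt(6)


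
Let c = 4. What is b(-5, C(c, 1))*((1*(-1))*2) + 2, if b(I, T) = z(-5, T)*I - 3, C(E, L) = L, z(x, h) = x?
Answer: -42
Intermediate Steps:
b(I, T) = -3 - 5*I (b(I, T) = -5*I - 3 = -3 - 5*I)
b(-5, C(c, 1))*((1*(-1))*2) + 2 = (-3 - 5*(-5))*((1*(-1))*2) + 2 = (-3 + 25)*(-1*2) + 2 = 22*(-2) + 2 = -44 + 2 = -42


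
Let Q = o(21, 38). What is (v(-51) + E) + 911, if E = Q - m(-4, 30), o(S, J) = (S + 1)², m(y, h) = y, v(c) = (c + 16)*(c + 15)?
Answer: 2659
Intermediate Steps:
v(c) = (15 + c)*(16 + c) (v(c) = (16 + c)*(15 + c) = (15 + c)*(16 + c))
o(S, J) = (1 + S)²
Q = 484 (Q = (1 + 21)² = 22² = 484)
E = 488 (E = 484 - 1*(-4) = 484 + 4 = 488)
(v(-51) + E) + 911 = ((240 + (-51)² + 31*(-51)) + 488) + 911 = ((240 + 2601 - 1581) + 488) + 911 = (1260 + 488) + 911 = 1748 + 911 = 2659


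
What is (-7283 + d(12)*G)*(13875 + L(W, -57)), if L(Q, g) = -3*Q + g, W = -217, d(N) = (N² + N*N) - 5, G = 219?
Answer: 791367486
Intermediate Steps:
d(N) = -5 + 2*N² (d(N) = (N² + N²) - 5 = 2*N² - 5 = -5 + 2*N²)
L(Q, g) = g - 3*Q
(-7283 + d(12)*G)*(13875 + L(W, -57)) = (-7283 + (-5 + 2*12²)*219)*(13875 + (-57 - 3*(-217))) = (-7283 + (-5 + 2*144)*219)*(13875 + (-57 + 651)) = (-7283 + (-5 + 288)*219)*(13875 + 594) = (-7283 + 283*219)*14469 = (-7283 + 61977)*14469 = 54694*14469 = 791367486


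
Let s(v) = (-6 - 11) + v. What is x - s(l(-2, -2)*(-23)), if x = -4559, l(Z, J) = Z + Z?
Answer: -4634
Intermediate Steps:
l(Z, J) = 2*Z
s(v) = -17 + v
x - s(l(-2, -2)*(-23)) = -4559 - (-17 + (2*(-2))*(-23)) = -4559 - (-17 - 4*(-23)) = -4559 - (-17 + 92) = -4559 - 1*75 = -4559 - 75 = -4634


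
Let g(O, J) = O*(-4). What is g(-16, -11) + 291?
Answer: 355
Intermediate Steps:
g(O, J) = -4*O
g(-16, -11) + 291 = -4*(-16) + 291 = 64 + 291 = 355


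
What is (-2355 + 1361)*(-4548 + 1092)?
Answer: 3435264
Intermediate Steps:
(-2355 + 1361)*(-4548 + 1092) = -994*(-3456) = 3435264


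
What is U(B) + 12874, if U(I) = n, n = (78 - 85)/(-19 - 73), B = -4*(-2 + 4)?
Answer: 1184415/92 ≈ 12874.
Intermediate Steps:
B = -8 (B = -4*2 = -8)
n = 7/92 (n = -7/(-92) = -7*(-1/92) = 7/92 ≈ 0.076087)
U(I) = 7/92
U(B) + 12874 = 7/92 + 12874 = 1184415/92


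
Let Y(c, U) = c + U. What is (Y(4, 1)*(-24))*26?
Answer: -3120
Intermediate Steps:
Y(c, U) = U + c
(Y(4, 1)*(-24))*26 = ((1 + 4)*(-24))*26 = (5*(-24))*26 = -120*26 = -3120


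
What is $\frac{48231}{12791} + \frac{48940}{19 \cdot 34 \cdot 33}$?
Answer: $\frac{827089999}{136339269} \approx 6.0664$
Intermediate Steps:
$\frac{48231}{12791} + \frac{48940}{19 \cdot 34 \cdot 33} = 48231 \cdot \frac{1}{12791} + \frac{48940}{646 \cdot 33} = \frac{48231}{12791} + \frac{48940}{21318} = \frac{48231}{12791} + 48940 \cdot \frac{1}{21318} = \frac{48231}{12791} + \frac{24470}{10659} = \frac{827089999}{136339269}$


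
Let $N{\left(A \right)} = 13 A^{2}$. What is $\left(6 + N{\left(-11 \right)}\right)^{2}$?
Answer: $2493241$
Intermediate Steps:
$\left(6 + N{\left(-11 \right)}\right)^{2} = \left(6 + 13 \left(-11\right)^{2}\right)^{2} = \left(6 + 13 \cdot 121\right)^{2} = \left(6 + 1573\right)^{2} = 1579^{2} = 2493241$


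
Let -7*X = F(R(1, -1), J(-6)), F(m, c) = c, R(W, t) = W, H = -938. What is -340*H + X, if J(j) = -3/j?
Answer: 4464879/14 ≈ 3.1892e+5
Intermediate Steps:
X = -1/14 (X = -(-3)/(7*(-6)) = -(-3)*(-1)/(7*6) = -⅐*½ = -1/14 ≈ -0.071429)
-340*H + X = -340*(-938) - 1/14 = 318920 - 1/14 = 4464879/14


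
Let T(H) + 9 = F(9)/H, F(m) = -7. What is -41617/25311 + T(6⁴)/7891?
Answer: -10920550687/6637151664 ≈ -1.6454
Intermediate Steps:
T(H) = -9 - 7/H
-41617/25311 + T(6⁴)/7891 = -41617/25311 + (-9 - 7/(6⁴))/7891 = -41617*1/25311 + (-9 - 7/1296)*(1/7891) = -41617/25311 + (-9 - 7*1/1296)*(1/7891) = -41617/25311 + (-9 - 7/1296)*(1/7891) = -41617/25311 - 11671/1296*1/7891 = -41617/25311 - 11671/10226736 = -10920550687/6637151664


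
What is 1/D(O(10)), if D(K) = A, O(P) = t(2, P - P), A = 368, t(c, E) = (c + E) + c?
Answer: 1/368 ≈ 0.0027174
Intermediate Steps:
t(c, E) = E + 2*c (t(c, E) = (E + c) + c = E + 2*c)
O(P) = 4 (O(P) = (P - P) + 2*2 = 0 + 4 = 4)
D(K) = 368
1/D(O(10)) = 1/368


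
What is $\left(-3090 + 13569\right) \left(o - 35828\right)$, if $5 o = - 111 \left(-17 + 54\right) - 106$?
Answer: $- \frac{1921356087}{5} \approx -3.8427 \cdot 10^{8}$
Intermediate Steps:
$o = - \frac{4213}{5}$ ($o = \frac{- 111 \left(-17 + 54\right) - 106}{5} = \frac{\left(-111\right) 37 - 106}{5} = \frac{-4107 - 106}{5} = \frac{1}{5} \left(-4213\right) = - \frac{4213}{5} \approx -842.6$)
$\left(-3090 + 13569\right) \left(o - 35828\right) = \left(-3090 + 13569\right) \left(- \frac{4213}{5} - 35828\right) = 10479 \left(- \frac{183353}{5}\right) = - \frac{1921356087}{5}$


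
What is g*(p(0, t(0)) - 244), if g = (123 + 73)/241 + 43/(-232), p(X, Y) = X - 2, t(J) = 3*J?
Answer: -4318407/27956 ≈ -154.47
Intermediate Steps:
p(X, Y) = -2 + X
g = 35109/55912 (g = 196*(1/241) + 43*(-1/232) = 196/241 - 43/232 = 35109/55912 ≈ 0.62793)
g*(p(0, t(0)) - 244) = 35109*((-2 + 0) - 244)/55912 = 35109*(-2 - 244)/55912 = (35109/55912)*(-246) = -4318407/27956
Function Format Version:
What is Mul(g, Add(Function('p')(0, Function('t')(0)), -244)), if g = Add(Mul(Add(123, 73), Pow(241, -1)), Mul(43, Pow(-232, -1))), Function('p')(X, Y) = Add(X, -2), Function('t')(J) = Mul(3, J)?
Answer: Rational(-4318407, 27956) ≈ -154.47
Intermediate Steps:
Function('p')(X, Y) = Add(-2, X)
g = Rational(35109, 55912) (g = Add(Mul(196, Rational(1, 241)), Mul(43, Rational(-1, 232))) = Add(Rational(196, 241), Rational(-43, 232)) = Rational(35109, 55912) ≈ 0.62793)
Mul(g, Add(Function('p')(0, Function('t')(0)), -244)) = Mul(Rational(35109, 55912), Add(Add(-2, 0), -244)) = Mul(Rational(35109, 55912), Add(-2, -244)) = Mul(Rational(35109, 55912), -246) = Rational(-4318407, 27956)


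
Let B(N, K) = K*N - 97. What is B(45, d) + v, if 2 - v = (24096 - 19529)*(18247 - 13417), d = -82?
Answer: -22062395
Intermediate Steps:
B(N, K) = -97 + K*N
v = -22058608 (v = 2 - (24096 - 19529)*(18247 - 13417) = 2 - 4567*4830 = 2 - 1*22058610 = 2 - 22058610 = -22058608)
B(45, d) + v = (-97 - 82*45) - 22058608 = (-97 - 3690) - 22058608 = -3787 - 22058608 = -22062395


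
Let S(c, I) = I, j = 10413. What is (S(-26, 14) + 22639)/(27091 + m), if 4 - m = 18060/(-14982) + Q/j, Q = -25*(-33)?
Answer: 196335521811/234844483300 ≈ 0.83602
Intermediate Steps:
Q = 825
m = 44429383/8667087 (m = 4 - (18060/(-14982) + 825/10413) = 4 - (18060*(-1/14982) + 825*(1/10413)) = 4 - (-3010/2497 + 275/3471) = 4 - 1*(-9761035/8667087) = 4 + 9761035/8667087 = 44429383/8667087 ≈ 5.1262)
(S(-26, 14) + 22639)/(27091 + m) = (14 + 22639)/(27091 + 44429383/8667087) = 22653/(234844483300/8667087) = 22653*(8667087/234844483300) = 196335521811/234844483300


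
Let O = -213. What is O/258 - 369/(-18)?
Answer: 846/43 ≈ 19.674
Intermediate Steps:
O/258 - 369/(-18) = -213/258 - 369/(-18) = -213*1/258 - 369*(-1/18) = -71/86 + 41/2 = 846/43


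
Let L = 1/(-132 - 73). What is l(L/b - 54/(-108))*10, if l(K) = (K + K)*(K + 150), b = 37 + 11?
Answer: 7284640561/4841280 ≈ 1504.7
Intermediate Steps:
L = -1/205 (L = 1/(-205) = -1/205 ≈ -0.0048781)
b = 48
l(K) = 2*K*(150 + K) (l(K) = (2*K)*(150 + K) = 2*K*(150 + K))
l(L/b - 54/(-108))*10 = (2*(-1/205/48 - 54/(-108))*(150 + (-1/205/48 - 54/(-108))))*10 = (2*(-1/205*1/48 - 54*(-1/108))*(150 + (-1/205*1/48 - 54*(-1/108))))*10 = (2*(-1/9840 + 1/2)*(150 + (-1/9840 + 1/2)))*10 = (2*(4919/9840)*(150 + 4919/9840))*10 = (2*(4919/9840)*(1480919/9840))*10 = (7284640561/48412800)*10 = 7284640561/4841280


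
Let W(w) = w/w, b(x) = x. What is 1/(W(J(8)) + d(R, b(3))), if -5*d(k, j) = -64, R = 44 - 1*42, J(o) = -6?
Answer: 5/69 ≈ 0.072464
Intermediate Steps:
W(w) = 1
R = 2 (R = 44 - 42 = 2)
d(k, j) = 64/5 (d(k, j) = -⅕*(-64) = 64/5)
1/(W(J(8)) + d(R, b(3))) = 1/(1 + 64/5) = 1/(69/5) = 5/69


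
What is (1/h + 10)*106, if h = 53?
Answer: 1062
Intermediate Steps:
(1/h + 10)*106 = (1/53 + 10)*106 = (531/53)*106 = 1062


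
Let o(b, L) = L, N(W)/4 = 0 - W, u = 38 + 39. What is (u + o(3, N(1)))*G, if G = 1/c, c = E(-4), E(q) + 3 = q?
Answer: -73/7 ≈ -10.429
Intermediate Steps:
E(q) = -3 + q
c = -7 (c = -3 - 4 = -7)
u = 77
N(W) = -4*W (N(W) = 4*(0 - W) = 4*(-W) = -4*W)
G = -⅐ (G = 1/(-7) = -⅐ ≈ -0.14286)
(u + o(3, N(1)))*G = (77 - 4*1)*(-⅐) = (77 - 4)*(-⅐) = 73*(-⅐) = -73/7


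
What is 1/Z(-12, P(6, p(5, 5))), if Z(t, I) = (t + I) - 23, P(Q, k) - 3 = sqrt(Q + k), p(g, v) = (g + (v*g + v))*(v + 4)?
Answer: -32/703 - sqrt(321)/703 ≈ -0.071005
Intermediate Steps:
p(g, v) = (4 + v)*(g + v + g*v) (p(g, v) = (g + (g*v + v))*(4 + v) = (g + (v + g*v))*(4 + v) = (g + v + g*v)*(4 + v) = (4 + v)*(g + v + g*v))
P(Q, k) = 3 + sqrt(Q + k)
Z(t, I) = -23 + I + t (Z(t, I) = (I + t) - 23 = -23 + I + t)
1/Z(-12, P(6, p(5, 5))) = 1/(-23 + (3 + sqrt(6 + (5**2 + 4*5 + 4*5 + 5*5**2 + 5*5*5))) - 12) = 1/(-23 + (3 + sqrt(6 + (25 + 20 + 20 + 5*25 + 125))) - 12) = 1/(-23 + (3 + sqrt(6 + (25 + 20 + 20 + 125 + 125))) - 12) = 1/(-23 + (3 + sqrt(6 + 315)) - 12) = 1/(-23 + (3 + sqrt(321)) - 12) = 1/(-32 + sqrt(321))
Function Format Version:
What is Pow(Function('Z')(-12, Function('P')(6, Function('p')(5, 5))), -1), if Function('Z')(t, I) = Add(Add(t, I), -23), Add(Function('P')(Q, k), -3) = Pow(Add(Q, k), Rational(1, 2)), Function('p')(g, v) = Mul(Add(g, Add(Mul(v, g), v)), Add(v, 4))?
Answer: Add(Rational(-32, 703), Mul(Rational(-1, 703), Pow(321, Rational(1, 2)))) ≈ -0.071005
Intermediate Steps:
Function('p')(g, v) = Mul(Add(4, v), Add(g, v, Mul(g, v))) (Function('p')(g, v) = Mul(Add(g, Add(Mul(g, v), v)), Add(4, v)) = Mul(Add(g, Add(v, Mul(g, v))), Add(4, v)) = Mul(Add(g, v, Mul(g, v)), Add(4, v)) = Mul(Add(4, v), Add(g, v, Mul(g, v))))
Function('P')(Q, k) = Add(3, Pow(Add(Q, k), Rational(1, 2)))
Function('Z')(t, I) = Add(-23, I, t) (Function('Z')(t, I) = Add(Add(I, t), -23) = Add(-23, I, t))
Pow(Function('Z')(-12, Function('P')(6, Function('p')(5, 5))), -1) = Pow(Add(-23, Add(3, Pow(Add(6, Add(Pow(5, 2), Mul(4, 5), Mul(4, 5), Mul(5, Pow(5, 2)), Mul(5, 5, 5))), Rational(1, 2))), -12), -1) = Pow(Add(-23, Add(3, Pow(Add(6, Add(25, 20, 20, Mul(5, 25), 125)), Rational(1, 2))), -12), -1) = Pow(Add(-23, Add(3, Pow(Add(6, Add(25, 20, 20, 125, 125)), Rational(1, 2))), -12), -1) = Pow(Add(-23, Add(3, Pow(Add(6, 315), Rational(1, 2))), -12), -1) = Pow(Add(-23, Add(3, Pow(321, Rational(1, 2))), -12), -1) = Pow(Add(-32, Pow(321, Rational(1, 2))), -1)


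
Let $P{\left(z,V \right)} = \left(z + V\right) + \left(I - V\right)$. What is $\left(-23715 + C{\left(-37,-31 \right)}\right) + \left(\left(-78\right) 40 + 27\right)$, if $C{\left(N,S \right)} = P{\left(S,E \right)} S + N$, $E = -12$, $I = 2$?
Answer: $-25946$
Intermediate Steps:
$P{\left(z,V \right)} = 2 + z$ ($P{\left(z,V \right)} = \left(z + V\right) - \left(-2 + V\right) = \left(V + z\right) - \left(-2 + V\right) = 2 + z$)
$C{\left(N,S \right)} = N + S \left(2 + S\right)$ ($C{\left(N,S \right)} = \left(2 + S\right) S + N = S \left(2 + S\right) + N = N + S \left(2 + S\right)$)
$\left(-23715 + C{\left(-37,-31 \right)}\right) + \left(\left(-78\right) 40 + 27\right) = \left(-23715 - \left(37 + 31 \left(2 - 31\right)\right)\right) + \left(\left(-78\right) 40 + 27\right) = \left(-23715 - -862\right) + \left(-3120 + 27\right) = \left(-23715 + \left(-37 + 899\right)\right) - 3093 = \left(-23715 + 862\right) - 3093 = -22853 - 3093 = -25946$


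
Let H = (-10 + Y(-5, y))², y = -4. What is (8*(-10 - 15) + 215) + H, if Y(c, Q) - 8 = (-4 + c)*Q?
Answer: 1171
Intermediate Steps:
Y(c, Q) = 8 + Q*(-4 + c) (Y(c, Q) = 8 + (-4 + c)*Q = 8 + Q*(-4 + c))
H = 1156 (H = (-10 + (8 - 4*(-4) - 4*(-5)))² = (-10 + (8 + 16 + 20))² = (-10 + 44)² = 34² = 1156)
(8*(-10 - 15) + 215) + H = (8*(-10 - 15) + 215) + 1156 = (8*(-25) + 215) + 1156 = (-200 + 215) + 1156 = 15 + 1156 = 1171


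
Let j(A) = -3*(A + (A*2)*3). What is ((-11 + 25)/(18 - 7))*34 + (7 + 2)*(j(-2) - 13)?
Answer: 3347/11 ≈ 304.27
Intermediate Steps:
j(A) = -21*A (j(A) = -3*(A + (2*A)*3) = -3*(A + 6*A) = -21*A)
((-11 + 25)/(18 - 7))*34 + (7 + 2)*(j(-2) - 13) = ((-11 + 25)/(18 - 7))*34 + (7 + 2)*(-21*(-2) - 13) = (14/11)*34 + 9*(42 - 13) = (14*(1/11))*34 + 9*29 = (14/11)*34 + 261 = 476/11 + 261 = 3347/11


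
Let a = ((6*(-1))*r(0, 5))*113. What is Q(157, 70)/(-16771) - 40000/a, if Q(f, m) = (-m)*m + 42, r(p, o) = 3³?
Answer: 379885274/153504963 ≈ 2.4747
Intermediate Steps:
r(p, o) = 27
Q(f, m) = 42 - m² (Q(f, m) = -m² + 42 = 42 - m²)
a = -18306 (a = ((6*(-1))*27)*113 = -6*27*113 = -162*113 = -18306)
Q(157, 70)/(-16771) - 40000/a = (42 - 1*70²)/(-16771) - 40000/(-18306) = (42 - 1*4900)*(-1/16771) - 40000*(-1/18306) = (42 - 4900)*(-1/16771) + 20000/9153 = -4858*(-1/16771) + 20000/9153 = 4858/16771 + 20000/9153 = 379885274/153504963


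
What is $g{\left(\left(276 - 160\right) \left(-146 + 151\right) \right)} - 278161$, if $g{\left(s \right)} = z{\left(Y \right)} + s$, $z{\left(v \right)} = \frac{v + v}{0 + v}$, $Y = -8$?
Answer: $-277579$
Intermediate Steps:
$z{\left(v \right)} = 2$ ($z{\left(v \right)} = \frac{2 v}{v} = 2$)
$g{\left(s \right)} = 2 + s$
$g{\left(\left(276 - 160\right) \left(-146 + 151\right) \right)} - 278161 = \left(2 + \left(276 - 160\right) \left(-146 + 151\right)\right) - 278161 = \left(2 + 116 \cdot 5\right) - 278161 = \left(2 + 580\right) - 278161 = 582 - 278161 = -277579$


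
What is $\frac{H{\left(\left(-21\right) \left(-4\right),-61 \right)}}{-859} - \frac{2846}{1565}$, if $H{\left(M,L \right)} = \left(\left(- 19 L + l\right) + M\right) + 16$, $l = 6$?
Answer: $- \frac{4424439}{1344335} \approx -3.2912$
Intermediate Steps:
$H{\left(M,L \right)} = 22 + M - 19 L$ ($H{\left(M,L \right)} = \left(\left(- 19 L + 6\right) + M\right) + 16 = \left(\left(6 - 19 L\right) + M\right) + 16 = \left(6 + M - 19 L\right) + 16 = 22 + M - 19 L$)
$\frac{H{\left(\left(-21\right) \left(-4\right),-61 \right)}}{-859} - \frac{2846}{1565} = \frac{22 - -84 - -1159}{-859} - \frac{2846}{1565} = \left(22 + 84 + 1159\right) \left(- \frac{1}{859}\right) - \frac{2846}{1565} = 1265 \left(- \frac{1}{859}\right) - \frac{2846}{1565} = - \frac{1265}{859} - \frac{2846}{1565} = - \frac{4424439}{1344335}$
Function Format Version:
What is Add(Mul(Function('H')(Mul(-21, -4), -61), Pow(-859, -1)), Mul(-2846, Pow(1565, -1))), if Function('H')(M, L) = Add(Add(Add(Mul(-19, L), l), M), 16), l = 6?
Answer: Rational(-4424439, 1344335) ≈ -3.2912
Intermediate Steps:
Function('H')(M, L) = Add(22, M, Mul(-19, L)) (Function('H')(M, L) = Add(Add(Add(Mul(-19, L), 6), M), 16) = Add(Add(Add(6, Mul(-19, L)), M), 16) = Add(Add(6, M, Mul(-19, L)), 16) = Add(22, M, Mul(-19, L)))
Add(Mul(Function('H')(Mul(-21, -4), -61), Pow(-859, -1)), Mul(-2846, Pow(1565, -1))) = Add(Mul(Add(22, Mul(-21, -4), Mul(-19, -61)), Pow(-859, -1)), Mul(-2846, Pow(1565, -1))) = Add(Mul(Add(22, 84, 1159), Rational(-1, 859)), Mul(-2846, Rational(1, 1565))) = Add(Mul(1265, Rational(-1, 859)), Rational(-2846, 1565)) = Add(Rational(-1265, 859), Rational(-2846, 1565)) = Rational(-4424439, 1344335)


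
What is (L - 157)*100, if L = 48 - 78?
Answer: -18700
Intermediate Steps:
L = -30
(L - 157)*100 = (-30 - 157)*100 = -187*100 = -18700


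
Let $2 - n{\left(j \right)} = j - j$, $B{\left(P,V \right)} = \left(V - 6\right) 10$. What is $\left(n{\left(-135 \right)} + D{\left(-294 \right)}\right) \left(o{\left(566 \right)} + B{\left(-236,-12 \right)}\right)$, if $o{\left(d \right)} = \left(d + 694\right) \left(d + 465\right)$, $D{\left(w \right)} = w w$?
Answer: $112272589440$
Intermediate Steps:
$D{\left(w \right)} = w^{2}$
$B{\left(P,V \right)} = -60 + 10 V$ ($B{\left(P,V \right)} = \left(-6 + V\right) 10 = -60 + 10 V$)
$o{\left(d \right)} = \left(465 + d\right) \left(694 + d\right)$ ($o{\left(d \right)} = \left(694 + d\right) \left(465 + d\right) = \left(465 + d\right) \left(694 + d\right)$)
$n{\left(j \right)} = 2$ ($n{\left(j \right)} = 2 - \left(j - j\right) = 2 - 0 = 2 + 0 = 2$)
$\left(n{\left(-135 \right)} + D{\left(-294 \right)}\right) \left(o{\left(566 \right)} + B{\left(-236,-12 \right)}\right) = \left(2 + \left(-294\right)^{2}\right) \left(\left(322710 + 566^{2} + 1159 \cdot 566\right) + \left(-60 + 10 \left(-12\right)\right)\right) = \left(2 + 86436\right) \left(\left(322710 + 320356 + 655994\right) - 180\right) = 86438 \left(1299060 - 180\right) = 86438 \cdot 1298880 = 112272589440$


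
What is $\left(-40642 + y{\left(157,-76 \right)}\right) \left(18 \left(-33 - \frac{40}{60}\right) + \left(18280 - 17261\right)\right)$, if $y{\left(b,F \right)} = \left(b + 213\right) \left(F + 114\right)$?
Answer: $-10978366$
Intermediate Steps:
$y{\left(b,F \right)} = \left(114 + F\right) \left(213 + b\right)$ ($y{\left(b,F \right)} = \left(213 + b\right) \left(114 + F\right) = \left(114 + F\right) \left(213 + b\right)$)
$\left(-40642 + y{\left(157,-76 \right)}\right) \left(18 \left(-33 - \frac{40}{60}\right) + \left(18280 - 17261\right)\right) = \left(-40642 + \left(24282 + 114 \cdot 157 + 213 \left(-76\right) - 11932\right)\right) \left(18 \left(-33 - \frac{40}{60}\right) + \left(18280 - 17261\right)\right) = \left(-40642 + \left(24282 + 17898 - 16188 - 11932\right)\right) \left(18 \left(-33 - \frac{2}{3}\right) + \left(18280 - 17261\right)\right) = \left(-40642 + 14060\right) \left(18 \left(-33 - \frac{2}{3}\right) + 1019\right) = - 26582 \left(18 \left(- \frac{101}{3}\right) + 1019\right) = - 26582 \left(-606 + 1019\right) = \left(-26582\right) 413 = -10978366$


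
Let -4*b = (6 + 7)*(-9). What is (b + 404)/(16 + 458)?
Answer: 1733/1896 ≈ 0.91403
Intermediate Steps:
b = 117/4 (b = -(6 + 7)*(-9)/4 = -13*(-9)/4 = -1/4*(-117) = 117/4 ≈ 29.250)
(b + 404)/(16 + 458) = (117/4 + 404)/(16 + 458) = (1733/4)/474 = (1733/4)*(1/474) = 1733/1896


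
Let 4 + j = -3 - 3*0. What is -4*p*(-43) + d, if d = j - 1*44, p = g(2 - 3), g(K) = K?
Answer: -223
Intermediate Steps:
j = -7 (j = -4 + (-3 - 3*0) = -4 + (-3 + 0) = -4 - 3 = -7)
p = -1 (p = 2 - 3 = -1)
d = -51 (d = -7 - 1*44 = -7 - 44 = -51)
-4*p*(-43) + d = -4*(-1)*(-43) - 51 = 4*(-43) - 51 = -172 - 51 = -223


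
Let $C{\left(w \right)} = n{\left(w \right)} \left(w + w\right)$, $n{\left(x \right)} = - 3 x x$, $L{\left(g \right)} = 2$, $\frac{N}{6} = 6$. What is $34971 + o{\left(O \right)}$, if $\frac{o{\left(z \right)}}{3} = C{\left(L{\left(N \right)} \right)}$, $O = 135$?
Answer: $34827$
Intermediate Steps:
$N = 36$ ($N = 6 \cdot 6 = 36$)
$n{\left(x \right)} = - 3 x^{2}$
$C{\left(w \right)} = - 6 w^{3}$ ($C{\left(w \right)} = - 3 w^{2} \left(w + w\right) = - 3 w^{2} \cdot 2 w = - 6 w^{3}$)
$o{\left(z \right)} = -144$ ($o{\left(z \right)} = 3 \left(- 6 \cdot 2^{3}\right) = 3 \left(\left(-6\right) 8\right) = 3 \left(-48\right) = -144$)
$34971 + o{\left(O \right)} = 34971 - 144 = 34827$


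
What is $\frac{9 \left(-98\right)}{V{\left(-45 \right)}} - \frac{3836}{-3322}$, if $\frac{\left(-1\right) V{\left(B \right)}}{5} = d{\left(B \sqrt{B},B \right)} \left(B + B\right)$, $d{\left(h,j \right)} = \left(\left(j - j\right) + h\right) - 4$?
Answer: $\frac{4370536506}{3784630025} - \frac{1323 i \sqrt{5}}{455705} \approx 1.1548 - 0.0064917 i$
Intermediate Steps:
$d{\left(h,j \right)} = -4 + h$ ($d{\left(h,j \right)} = \left(0 + h\right) - 4 = h - 4 = -4 + h$)
$V{\left(B \right)} = - 10 B \left(-4 + B^{\frac{3}{2}}\right)$ ($V{\left(B \right)} = - 5 \left(-4 + B \sqrt{B}\right) \left(B + B\right) = - 5 \left(-4 + B^{\frac{3}{2}}\right) 2 B = - 5 \cdot 2 B \left(-4 + B^{\frac{3}{2}}\right) = - 10 B \left(-4 + B^{\frac{3}{2}}\right)$)
$\frac{9 \left(-98\right)}{V{\left(-45 \right)}} - \frac{3836}{-3322} = \frac{9 \left(-98\right)}{- 10 \left(-45\right)^{\frac{5}{2}} + 40 \left(-45\right)} - \frac{3836}{-3322} = - \frac{882}{- 10 \cdot 6075 i \sqrt{5} - 1800} - - \frac{1918}{1661} = - \frac{882}{- 60750 i \sqrt{5} - 1800} + \frac{1918}{1661} = - \frac{882}{-1800 - 60750 i \sqrt{5}} + \frac{1918}{1661} = \frac{1918}{1661} - \frac{882}{-1800 - 60750 i \sqrt{5}}$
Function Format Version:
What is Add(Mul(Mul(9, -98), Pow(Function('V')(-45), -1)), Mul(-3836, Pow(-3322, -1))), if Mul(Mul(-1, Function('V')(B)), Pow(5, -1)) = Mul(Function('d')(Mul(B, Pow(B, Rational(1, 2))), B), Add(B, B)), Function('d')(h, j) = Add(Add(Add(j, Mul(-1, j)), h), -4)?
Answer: Add(Rational(4370536506, 3784630025), Mul(Rational(-1323, 455705), I, Pow(5, Rational(1, 2)))) ≈ Add(1.1548, Mul(-0.0064917, I))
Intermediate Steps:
Function('d')(h, j) = Add(-4, h) (Function('d')(h, j) = Add(Add(0, h), -4) = Add(h, -4) = Add(-4, h))
Function('V')(B) = Mul(-10, B, Add(-4, Pow(B, Rational(3, 2)))) (Function('V')(B) = Mul(-5, Mul(Add(-4, Mul(B, Pow(B, Rational(1, 2)))), Add(B, B))) = Mul(-5, Mul(Add(-4, Pow(B, Rational(3, 2))), Mul(2, B))) = Mul(-5, Mul(2, B, Add(-4, Pow(B, Rational(3, 2))))) = Mul(-10, B, Add(-4, Pow(B, Rational(3, 2)))))
Add(Mul(Mul(9, -98), Pow(Function('V')(-45), -1)), Mul(-3836, Pow(-3322, -1))) = Add(Mul(Mul(9, -98), Pow(Add(Mul(-10, Pow(-45, Rational(5, 2))), Mul(40, -45)), -1)), Mul(-3836, Pow(-3322, -1))) = Add(Mul(-882, Pow(Add(Mul(-10, Mul(6075, I, Pow(5, Rational(1, 2)))), -1800), -1)), Mul(-3836, Rational(-1, 3322))) = Add(Mul(-882, Pow(Add(Mul(-60750, I, Pow(5, Rational(1, 2))), -1800), -1)), Rational(1918, 1661)) = Add(Mul(-882, Pow(Add(-1800, Mul(-60750, I, Pow(5, Rational(1, 2)))), -1)), Rational(1918, 1661)) = Add(Rational(1918, 1661), Mul(-882, Pow(Add(-1800, Mul(-60750, I, Pow(5, Rational(1, 2)))), -1)))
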